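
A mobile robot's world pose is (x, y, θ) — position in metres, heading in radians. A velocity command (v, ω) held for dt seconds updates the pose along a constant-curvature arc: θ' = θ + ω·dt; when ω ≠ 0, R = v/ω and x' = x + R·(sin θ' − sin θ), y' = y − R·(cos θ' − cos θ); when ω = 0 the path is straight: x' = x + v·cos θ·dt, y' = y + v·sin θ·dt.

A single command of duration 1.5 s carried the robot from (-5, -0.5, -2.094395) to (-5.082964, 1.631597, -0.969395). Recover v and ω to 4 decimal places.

Δθ = -0.969395 − -2.094395 = 1.125000
ω = Δθ/dt = 1.125000/1.5 = 0.7500
R = −Δy/(cos θ' − cos θ) = -2.0000
v = R·ω = -2.0000·0.7500 = -1.5000

v = -1.5000, ω = 0.7500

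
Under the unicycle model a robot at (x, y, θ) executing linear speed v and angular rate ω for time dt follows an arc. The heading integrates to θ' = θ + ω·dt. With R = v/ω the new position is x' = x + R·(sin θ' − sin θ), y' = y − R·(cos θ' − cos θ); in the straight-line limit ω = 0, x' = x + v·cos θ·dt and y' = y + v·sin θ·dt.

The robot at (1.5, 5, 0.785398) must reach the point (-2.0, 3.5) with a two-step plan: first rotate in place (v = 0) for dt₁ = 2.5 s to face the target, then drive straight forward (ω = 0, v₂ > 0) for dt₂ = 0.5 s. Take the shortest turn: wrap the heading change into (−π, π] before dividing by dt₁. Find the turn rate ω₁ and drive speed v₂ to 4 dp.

heading to target = atan2(3.5−5, -2−1.5) = -2.7367
Δθ = wrap(-2.7367 − 0.7854) = 2.7611; ω₁ = Δθ/dt₁ = 1.1044
distance = √((-2−1.5)² + (3.5−5)²) = 3.8079; v₂ = distance/dt₂ = 7.6158

ω₁ = 1.1044, v₂ = 7.6158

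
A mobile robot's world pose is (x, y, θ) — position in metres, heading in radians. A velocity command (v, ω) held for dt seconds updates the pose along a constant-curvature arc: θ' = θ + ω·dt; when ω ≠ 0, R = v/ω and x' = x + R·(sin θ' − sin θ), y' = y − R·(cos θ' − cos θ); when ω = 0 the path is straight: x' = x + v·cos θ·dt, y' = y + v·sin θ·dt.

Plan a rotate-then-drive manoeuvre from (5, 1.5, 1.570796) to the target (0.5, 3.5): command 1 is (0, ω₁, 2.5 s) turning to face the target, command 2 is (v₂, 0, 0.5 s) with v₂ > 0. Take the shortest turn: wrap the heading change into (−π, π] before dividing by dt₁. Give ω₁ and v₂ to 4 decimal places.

ω₁ = 0.4610, v₂ = 9.8489

heading to target = atan2(3.5−1.5, 0.5−5) = 2.7234
Δθ = wrap(2.7234 − 1.5708) = 1.1526; ω₁ = Δθ/dt₁ = 0.4610
distance = √((0.5−5)² + (3.5−1.5)²) = 4.9244; v₂ = distance/dt₂ = 9.8489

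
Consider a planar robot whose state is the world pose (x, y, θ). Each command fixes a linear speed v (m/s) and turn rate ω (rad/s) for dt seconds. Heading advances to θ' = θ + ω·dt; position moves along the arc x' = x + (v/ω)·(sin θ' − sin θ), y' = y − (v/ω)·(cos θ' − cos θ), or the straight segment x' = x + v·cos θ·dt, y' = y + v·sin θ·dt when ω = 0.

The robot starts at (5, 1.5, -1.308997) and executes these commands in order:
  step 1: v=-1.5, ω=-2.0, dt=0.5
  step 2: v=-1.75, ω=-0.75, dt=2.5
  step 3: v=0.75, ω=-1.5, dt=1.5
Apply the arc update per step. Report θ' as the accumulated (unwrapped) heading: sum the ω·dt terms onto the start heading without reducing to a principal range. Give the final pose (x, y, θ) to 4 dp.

step 1: θ'=-2.3090 (R=0.7500) → pose (5.1697, 2.1988, -2.3090)
step 2: θ'=-4.1840 (R=2.3333) → pose (8.9107, 1.8049, -4.1840)
step 3: θ'=-6.4340 (R=-0.5000) → pose (9.4176, 2.5513, -6.4340)

(9.4176, 2.5513, -6.4340)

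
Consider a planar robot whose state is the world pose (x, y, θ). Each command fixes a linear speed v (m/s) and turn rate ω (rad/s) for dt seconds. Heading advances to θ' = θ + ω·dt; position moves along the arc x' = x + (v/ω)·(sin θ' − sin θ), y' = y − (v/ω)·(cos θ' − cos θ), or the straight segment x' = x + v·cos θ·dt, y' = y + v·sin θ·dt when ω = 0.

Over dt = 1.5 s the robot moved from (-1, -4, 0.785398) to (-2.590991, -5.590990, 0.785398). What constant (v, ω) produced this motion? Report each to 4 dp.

Δθ = 0.785398 − 0.785398 = 0.000000
ω = Δθ/dt = 0.000000/1.5 = 0.0000
ω = 0 → v = (Δx·cos θ + Δy·sin θ)/dt = -1.5000

v = -1.5000, ω = 0.0000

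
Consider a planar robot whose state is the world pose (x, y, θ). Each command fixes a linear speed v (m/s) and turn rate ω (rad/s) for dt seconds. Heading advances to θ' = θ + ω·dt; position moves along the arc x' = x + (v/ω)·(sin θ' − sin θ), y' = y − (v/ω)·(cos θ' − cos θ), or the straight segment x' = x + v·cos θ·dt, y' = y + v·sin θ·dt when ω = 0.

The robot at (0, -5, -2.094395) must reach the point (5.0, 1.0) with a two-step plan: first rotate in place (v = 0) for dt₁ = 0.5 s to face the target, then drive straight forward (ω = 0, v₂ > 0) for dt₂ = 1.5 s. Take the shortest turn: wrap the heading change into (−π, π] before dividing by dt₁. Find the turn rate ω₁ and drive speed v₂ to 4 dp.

heading to target = atan2(1−-5, 5−0) = 0.8761
Δθ = wrap(0.8761 − -2.0944) = 2.9705; ω₁ = Δθ/dt₁ = 5.9409
distance = √((5−0)² + (1−-5)²) = 7.8102; v₂ = distance/dt₂ = 5.2068

ω₁ = 5.9409, v₂ = 5.2068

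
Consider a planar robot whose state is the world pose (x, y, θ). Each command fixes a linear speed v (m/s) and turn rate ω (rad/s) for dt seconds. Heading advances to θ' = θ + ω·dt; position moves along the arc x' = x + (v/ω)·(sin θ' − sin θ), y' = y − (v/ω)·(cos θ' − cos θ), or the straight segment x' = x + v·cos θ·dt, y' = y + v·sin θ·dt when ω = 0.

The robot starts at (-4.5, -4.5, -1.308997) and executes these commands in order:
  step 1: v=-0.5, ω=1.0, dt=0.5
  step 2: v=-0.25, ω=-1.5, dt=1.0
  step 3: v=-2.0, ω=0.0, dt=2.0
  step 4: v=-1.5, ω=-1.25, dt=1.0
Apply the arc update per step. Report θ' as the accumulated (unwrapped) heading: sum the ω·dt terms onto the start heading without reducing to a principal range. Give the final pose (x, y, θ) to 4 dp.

step 1: θ'=-0.8090 (R=-0.5000) → pose (-4.6212, -4.2843, -0.8090)
step 2: θ'=-2.3090 (R=0.1667) → pose (-4.6238, -4.0571, -2.3090)
step 3: θ'=-2.3090 (straight) → pose (-1.9320, -1.0984, -2.3090)
step 4: θ'=-3.5590 (R=1.2000) → pose (-0.5579, -0.8090, -3.5590)

(-0.5579, -0.8090, -3.5590)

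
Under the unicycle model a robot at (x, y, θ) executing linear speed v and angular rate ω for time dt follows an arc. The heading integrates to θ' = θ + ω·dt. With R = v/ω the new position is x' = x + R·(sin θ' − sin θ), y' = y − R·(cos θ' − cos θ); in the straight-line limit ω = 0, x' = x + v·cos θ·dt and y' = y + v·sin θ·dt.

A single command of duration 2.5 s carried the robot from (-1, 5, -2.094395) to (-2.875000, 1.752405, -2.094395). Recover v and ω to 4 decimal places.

v = 1.5000, ω = 0.0000

Δθ = -2.094395 − -2.094395 = 0.000000
ω = Δθ/dt = 0.000000/2.5 = 0.0000
ω = 0 → v = (Δx·cos θ + Δy·sin θ)/dt = 1.5000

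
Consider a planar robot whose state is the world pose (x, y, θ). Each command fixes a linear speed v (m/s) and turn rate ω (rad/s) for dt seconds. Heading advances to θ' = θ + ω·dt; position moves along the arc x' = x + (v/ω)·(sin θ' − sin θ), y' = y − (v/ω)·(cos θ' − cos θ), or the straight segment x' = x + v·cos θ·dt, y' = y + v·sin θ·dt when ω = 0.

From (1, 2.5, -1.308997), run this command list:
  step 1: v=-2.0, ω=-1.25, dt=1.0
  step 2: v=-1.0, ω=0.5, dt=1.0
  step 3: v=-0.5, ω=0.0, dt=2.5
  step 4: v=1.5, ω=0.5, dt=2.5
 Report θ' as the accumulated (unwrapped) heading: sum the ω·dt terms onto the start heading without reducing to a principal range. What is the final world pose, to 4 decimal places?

step 1: θ'=-2.5590 (R=1.6000) → pose (1.6652, 4.2502, -2.5590)
step 2: θ'=-2.0590 (R=-2.0000) → pose (2.3311, 4.9822, -2.0590)
step 3: θ'=-2.0590 (straight) → pose (2.9174, 6.0861, -2.0590)
step 4: θ'=-0.8090 (R=3.0000) → pose (3.3962, 2.6084, -0.8090)

(3.3962, 2.6084, -0.8090)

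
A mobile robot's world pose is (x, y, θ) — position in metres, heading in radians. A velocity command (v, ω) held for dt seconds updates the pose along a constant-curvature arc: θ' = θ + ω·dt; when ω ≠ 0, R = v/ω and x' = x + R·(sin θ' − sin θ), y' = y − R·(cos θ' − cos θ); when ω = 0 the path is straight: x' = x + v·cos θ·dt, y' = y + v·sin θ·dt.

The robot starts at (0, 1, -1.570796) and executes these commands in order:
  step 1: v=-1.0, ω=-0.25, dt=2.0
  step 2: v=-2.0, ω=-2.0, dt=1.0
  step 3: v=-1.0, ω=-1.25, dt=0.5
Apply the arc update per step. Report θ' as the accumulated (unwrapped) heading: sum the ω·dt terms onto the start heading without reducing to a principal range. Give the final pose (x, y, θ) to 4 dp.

step 1: θ'=-2.0708 (R=4.0000) → pose (0.4897, 2.9177, -2.0708)
step 2: θ'=-4.0708 (R=1.0000) → pose (2.1684, 3.0367, -4.0708)
step 3: θ'=-4.6958 (R=0.8000) → pose (2.3274, 2.5712, -4.6958)

(2.3274, 2.5712, -4.6958)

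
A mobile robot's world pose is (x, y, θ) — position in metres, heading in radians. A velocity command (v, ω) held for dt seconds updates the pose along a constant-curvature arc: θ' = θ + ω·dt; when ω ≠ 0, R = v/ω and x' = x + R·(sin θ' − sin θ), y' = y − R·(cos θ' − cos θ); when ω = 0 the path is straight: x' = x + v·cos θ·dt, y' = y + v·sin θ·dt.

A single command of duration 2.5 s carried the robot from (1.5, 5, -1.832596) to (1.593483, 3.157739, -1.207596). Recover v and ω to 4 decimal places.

v = 0.7500, ω = 0.2500

Δθ = -1.207596 − -1.832596 = 0.625000
ω = Δθ/dt = 0.625000/2.5 = 0.2500
R = −Δy/(cos θ' − cos θ) = 3.0000
v = R·ω = 3.0000·0.2500 = 0.7500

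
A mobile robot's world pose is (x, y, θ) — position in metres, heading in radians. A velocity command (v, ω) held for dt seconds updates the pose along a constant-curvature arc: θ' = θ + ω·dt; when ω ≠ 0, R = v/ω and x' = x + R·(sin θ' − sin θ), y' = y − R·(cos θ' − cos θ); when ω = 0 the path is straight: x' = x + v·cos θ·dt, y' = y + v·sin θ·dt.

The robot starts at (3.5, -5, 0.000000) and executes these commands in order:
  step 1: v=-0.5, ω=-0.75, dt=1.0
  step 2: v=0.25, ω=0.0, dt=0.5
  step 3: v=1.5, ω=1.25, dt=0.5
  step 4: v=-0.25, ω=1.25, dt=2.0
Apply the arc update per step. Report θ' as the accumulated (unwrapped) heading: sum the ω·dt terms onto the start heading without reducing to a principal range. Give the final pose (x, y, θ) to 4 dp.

(3.6417, -5.5614, 2.3750)

step 1: θ'=-0.7500 (R=0.6667) → pose (3.0456, -4.8211, -0.7500)
step 2: θ'=-0.7500 (straight) → pose (3.1370, -4.9063, -0.7500)
step 3: θ'=-0.1250 (R=1.2000) → pose (3.8054, -5.2189, -0.1250)
step 4: θ'=2.3750 (R=-0.2000) → pose (3.6417, -5.5614, 2.3750)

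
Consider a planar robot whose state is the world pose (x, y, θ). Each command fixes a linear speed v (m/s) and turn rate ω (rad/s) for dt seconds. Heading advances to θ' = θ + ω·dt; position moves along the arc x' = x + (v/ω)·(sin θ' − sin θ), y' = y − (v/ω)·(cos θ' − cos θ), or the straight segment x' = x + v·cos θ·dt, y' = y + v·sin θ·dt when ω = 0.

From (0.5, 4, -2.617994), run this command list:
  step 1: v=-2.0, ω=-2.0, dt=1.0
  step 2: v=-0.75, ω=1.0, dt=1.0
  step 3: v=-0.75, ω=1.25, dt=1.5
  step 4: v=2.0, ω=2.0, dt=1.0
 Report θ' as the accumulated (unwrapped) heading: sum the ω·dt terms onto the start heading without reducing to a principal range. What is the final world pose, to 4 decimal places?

(4.5039, 1.9243, 0.2570)

step 1: θ'=-4.6180 (R=1.0000) → pose (1.9955, 3.2282, -4.6180)
step 2: θ'=-3.6180 (R=-0.7500) → pose (2.3983, 2.6324, -3.6180)
step 3: θ'=-1.7430 (R=-0.6000) → pose (3.2645, 3.0628, -1.7430)
step 4: θ'=0.2570 (R=1.0000) → pose (4.5039, 1.9243, 0.2570)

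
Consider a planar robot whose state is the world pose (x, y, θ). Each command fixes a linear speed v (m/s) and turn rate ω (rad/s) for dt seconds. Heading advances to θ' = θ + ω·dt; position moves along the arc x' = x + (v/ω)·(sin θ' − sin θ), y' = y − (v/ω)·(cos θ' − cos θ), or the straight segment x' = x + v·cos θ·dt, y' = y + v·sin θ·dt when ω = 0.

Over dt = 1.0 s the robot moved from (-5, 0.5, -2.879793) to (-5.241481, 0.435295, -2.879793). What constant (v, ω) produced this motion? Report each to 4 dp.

Δθ = -2.879793 − -2.879793 = 0.000000
ω = Δθ/dt = 0.000000/1.0 = 0.0000
ω = 0 → v = (Δx·cos θ + Δy·sin θ)/dt = 0.2500

v = 0.2500, ω = 0.0000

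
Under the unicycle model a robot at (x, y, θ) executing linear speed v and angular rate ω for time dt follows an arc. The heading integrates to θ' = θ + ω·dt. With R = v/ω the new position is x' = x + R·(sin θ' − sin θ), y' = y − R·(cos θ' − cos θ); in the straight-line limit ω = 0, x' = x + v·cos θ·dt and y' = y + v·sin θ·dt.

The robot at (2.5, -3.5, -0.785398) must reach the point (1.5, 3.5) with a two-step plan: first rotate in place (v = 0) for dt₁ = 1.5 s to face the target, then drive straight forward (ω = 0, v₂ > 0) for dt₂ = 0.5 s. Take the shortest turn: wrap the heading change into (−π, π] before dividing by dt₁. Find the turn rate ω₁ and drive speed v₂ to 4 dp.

ω₁ = 1.6654, v₂ = 14.1421

heading to target = atan2(3.5−-3.5, 1.5−2.5) = 1.7127
Δθ = wrap(1.7127 − -0.7854) = 2.4981; ω₁ = Δθ/dt₁ = 1.6654
distance = √((1.5−2.5)² + (3.5−-3.5)²) = 7.0711; v₂ = distance/dt₂ = 14.1421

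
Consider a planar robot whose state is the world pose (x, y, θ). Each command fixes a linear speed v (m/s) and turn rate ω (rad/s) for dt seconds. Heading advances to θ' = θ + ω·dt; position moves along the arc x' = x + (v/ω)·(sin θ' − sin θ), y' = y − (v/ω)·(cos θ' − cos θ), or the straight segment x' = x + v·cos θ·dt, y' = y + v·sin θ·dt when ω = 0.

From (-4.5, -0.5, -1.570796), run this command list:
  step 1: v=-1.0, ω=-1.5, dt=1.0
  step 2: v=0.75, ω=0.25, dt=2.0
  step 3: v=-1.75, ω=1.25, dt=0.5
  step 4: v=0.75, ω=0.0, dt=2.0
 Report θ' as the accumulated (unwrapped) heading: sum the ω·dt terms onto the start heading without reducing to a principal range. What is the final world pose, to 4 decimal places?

step 1: θ'=-3.0708 (R=0.6667) → pose (-3.8805, 0.1650, -3.0708)
step 2: θ'=-2.5708 (R=3.0000) → pose (-5.2892, -0.3031, -2.5708)
step 3: θ'=-1.9458 (R=-1.4000) → pose (-4.7429, 0.3622, -1.9458)
step 4: θ'=-1.9458 (straight) → pose (-5.2923, -1.0336, -1.9458)

(-5.2923, -1.0336, -1.9458)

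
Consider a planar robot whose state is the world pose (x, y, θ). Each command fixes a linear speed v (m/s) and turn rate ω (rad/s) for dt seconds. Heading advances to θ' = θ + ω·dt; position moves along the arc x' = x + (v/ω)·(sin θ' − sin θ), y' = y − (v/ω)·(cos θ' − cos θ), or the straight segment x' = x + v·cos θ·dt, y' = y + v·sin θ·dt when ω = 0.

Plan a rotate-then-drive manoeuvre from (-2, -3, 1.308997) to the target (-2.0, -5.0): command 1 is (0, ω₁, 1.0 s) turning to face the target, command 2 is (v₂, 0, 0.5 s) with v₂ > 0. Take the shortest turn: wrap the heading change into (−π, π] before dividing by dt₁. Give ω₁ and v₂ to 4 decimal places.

ω₁ = -2.8798, v₂ = 4.0000

heading to target = atan2(-5−-3, -2−-2) = -1.5708
Δθ = wrap(-1.5708 − 1.3090) = -2.8798; ω₁ = Δθ/dt₁ = -2.8798
distance = √((-2−-2)² + (-5−-3)²) = 2.0000; v₂ = distance/dt₂ = 4.0000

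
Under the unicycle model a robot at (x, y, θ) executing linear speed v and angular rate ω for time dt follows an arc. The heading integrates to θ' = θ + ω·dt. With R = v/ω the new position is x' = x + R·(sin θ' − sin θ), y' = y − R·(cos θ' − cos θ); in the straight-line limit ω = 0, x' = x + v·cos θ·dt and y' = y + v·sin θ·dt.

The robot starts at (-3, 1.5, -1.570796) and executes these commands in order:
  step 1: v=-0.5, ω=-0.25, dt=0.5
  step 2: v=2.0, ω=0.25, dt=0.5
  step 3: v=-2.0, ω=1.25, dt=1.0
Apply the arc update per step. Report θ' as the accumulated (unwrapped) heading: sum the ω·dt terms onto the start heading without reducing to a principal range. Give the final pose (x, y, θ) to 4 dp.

step 1: θ'=-1.6958 (R=2.0000) → pose (-2.9844, 1.7493, -1.6958)
step 2: θ'=-1.5708 (R=8.0000) → pose (-3.0468, 0.7520, -1.5708)
step 3: θ'=-0.3208 (R=-1.6000) → pose (-4.1423, 2.2703, -0.3208)

(-4.1423, 2.2703, -0.3208)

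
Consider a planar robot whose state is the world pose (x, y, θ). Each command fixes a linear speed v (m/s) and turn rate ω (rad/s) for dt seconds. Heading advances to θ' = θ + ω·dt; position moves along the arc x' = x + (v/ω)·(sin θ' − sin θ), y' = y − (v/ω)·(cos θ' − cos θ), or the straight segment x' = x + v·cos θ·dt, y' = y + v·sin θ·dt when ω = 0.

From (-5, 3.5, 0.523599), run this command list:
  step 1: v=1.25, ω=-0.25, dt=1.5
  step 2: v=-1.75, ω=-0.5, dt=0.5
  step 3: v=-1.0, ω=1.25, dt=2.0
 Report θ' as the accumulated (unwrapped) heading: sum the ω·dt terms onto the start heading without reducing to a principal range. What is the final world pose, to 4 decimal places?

(-4.7349, 2.7091, 2.3986)

step 1: θ'=0.1486 (R=-5.0000) → pose (-3.2403, 4.1148, 0.1486)
step 2: θ'=-0.1014 (R=3.5000) → pose (-4.1127, 4.0942, -0.1014)
step 3: θ'=2.3986 (R=-0.8000) → pose (-4.7349, 2.7091, 2.3986)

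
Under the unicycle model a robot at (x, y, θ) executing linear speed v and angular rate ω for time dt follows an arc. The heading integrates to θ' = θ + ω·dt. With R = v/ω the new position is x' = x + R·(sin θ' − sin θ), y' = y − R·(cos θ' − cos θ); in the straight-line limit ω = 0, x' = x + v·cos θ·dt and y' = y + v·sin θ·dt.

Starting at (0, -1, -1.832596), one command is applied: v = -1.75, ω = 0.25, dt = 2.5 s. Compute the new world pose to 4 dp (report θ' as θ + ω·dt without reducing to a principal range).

θ' = -1.8326 + 0.25·2.5 = -1.2076
R = v/ω = -1.75/0.25 = -7.0000
x' = 0 + -7.0000·(sin -1.2076 − sin -1.8326) = -0.2181
y' = -1 − -7.0000·(cos -1.2076 − cos -1.8326) = 3.2986

(-0.2181, 3.2986, -1.2076)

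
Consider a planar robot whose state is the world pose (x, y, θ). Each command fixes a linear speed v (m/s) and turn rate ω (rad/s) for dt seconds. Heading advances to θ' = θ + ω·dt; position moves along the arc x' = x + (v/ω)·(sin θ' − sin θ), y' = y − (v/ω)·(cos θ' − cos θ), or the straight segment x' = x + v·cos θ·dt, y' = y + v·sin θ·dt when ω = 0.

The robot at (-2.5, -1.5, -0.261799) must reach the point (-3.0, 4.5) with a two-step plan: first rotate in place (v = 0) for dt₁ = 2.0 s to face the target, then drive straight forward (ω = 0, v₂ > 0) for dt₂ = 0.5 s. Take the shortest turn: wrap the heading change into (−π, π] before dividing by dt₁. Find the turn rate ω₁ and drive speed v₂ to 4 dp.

heading to target = atan2(4.5−-1.5, -3−-2.5) = 1.6539
Δθ = wrap(1.6539 − -0.2618) = 1.9157; ω₁ = Δθ/dt₁ = 0.9579
distance = √((-3−-2.5)² + (4.5−-1.5)²) = 6.0208; v₂ = distance/dt₂ = 12.0416

ω₁ = 0.9579, v₂ = 12.0416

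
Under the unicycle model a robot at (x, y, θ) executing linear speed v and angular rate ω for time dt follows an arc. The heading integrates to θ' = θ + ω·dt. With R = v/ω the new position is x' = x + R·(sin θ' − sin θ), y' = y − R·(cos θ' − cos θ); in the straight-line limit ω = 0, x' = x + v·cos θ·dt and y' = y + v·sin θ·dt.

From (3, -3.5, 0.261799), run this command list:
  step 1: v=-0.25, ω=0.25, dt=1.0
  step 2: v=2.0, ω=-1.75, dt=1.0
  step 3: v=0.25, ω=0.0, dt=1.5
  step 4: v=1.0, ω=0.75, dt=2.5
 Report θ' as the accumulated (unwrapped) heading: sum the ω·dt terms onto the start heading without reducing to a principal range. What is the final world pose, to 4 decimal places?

(6.5845, -5.2085, 0.6368)

step 1: θ'=0.5118 (R=-1.0000) → pose (2.7691, -3.5941, 0.5118)
step 2: θ'=-1.2382 (R=-1.1429) → pose (4.4090, -4.2173, -1.2382)
step 3: θ'=-1.2382 (straight) → pose (4.5314, -4.5718, -1.2382)
step 4: θ'=0.6368 (R=1.3333) → pose (6.5845, -5.2085, 0.6368)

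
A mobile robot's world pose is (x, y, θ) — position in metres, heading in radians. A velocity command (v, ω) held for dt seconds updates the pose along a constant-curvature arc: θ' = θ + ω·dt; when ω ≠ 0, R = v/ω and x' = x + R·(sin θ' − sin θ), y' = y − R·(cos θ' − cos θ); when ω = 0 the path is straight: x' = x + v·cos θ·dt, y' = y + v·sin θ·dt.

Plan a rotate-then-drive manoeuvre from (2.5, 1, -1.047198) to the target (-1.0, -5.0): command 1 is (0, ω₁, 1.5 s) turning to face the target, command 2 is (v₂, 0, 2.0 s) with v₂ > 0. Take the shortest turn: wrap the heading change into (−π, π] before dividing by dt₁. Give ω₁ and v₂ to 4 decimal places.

ω₁ = -0.7011, v₂ = 3.4731

heading to target = atan2(-5−1, -1−2.5) = -2.0989
Δθ = wrap(-2.0989 − -1.0472) = -1.0517; ω₁ = Δθ/dt₁ = -0.7011
distance = √((-1−2.5)² + (-5−1)²) = 6.9462; v₂ = distance/dt₂ = 3.4731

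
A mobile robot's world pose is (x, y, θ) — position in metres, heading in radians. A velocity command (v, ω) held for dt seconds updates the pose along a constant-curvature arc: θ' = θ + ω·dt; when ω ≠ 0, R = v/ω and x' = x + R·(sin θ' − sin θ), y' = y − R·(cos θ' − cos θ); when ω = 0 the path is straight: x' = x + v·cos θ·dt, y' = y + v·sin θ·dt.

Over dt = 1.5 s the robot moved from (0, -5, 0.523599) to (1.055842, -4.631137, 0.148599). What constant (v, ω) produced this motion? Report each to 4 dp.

Δθ = 0.148599 − 0.523599 = -0.375000
ω = Δθ/dt = -0.375000/1.5 = -0.2500
R = Δx/(sin θ' − sin θ) = -3.0000
v = R·ω = -3.0000·-0.2500 = 0.7500

v = 0.7500, ω = -0.2500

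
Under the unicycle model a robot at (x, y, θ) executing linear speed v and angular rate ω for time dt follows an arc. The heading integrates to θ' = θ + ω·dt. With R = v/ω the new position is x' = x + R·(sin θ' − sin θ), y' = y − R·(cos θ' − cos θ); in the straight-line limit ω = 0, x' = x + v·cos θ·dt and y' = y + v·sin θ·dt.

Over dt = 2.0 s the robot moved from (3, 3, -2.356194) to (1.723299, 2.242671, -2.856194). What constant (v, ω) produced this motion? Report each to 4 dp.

v = 0.7500, ω = -0.2500

Δθ = -2.856194 − -2.356194 = -0.500000
ω = Δθ/dt = -0.500000/2.0 = -0.2500
R = Δx/(sin θ' − sin θ) = -3.0000
v = R·ω = -3.0000·-0.2500 = 0.7500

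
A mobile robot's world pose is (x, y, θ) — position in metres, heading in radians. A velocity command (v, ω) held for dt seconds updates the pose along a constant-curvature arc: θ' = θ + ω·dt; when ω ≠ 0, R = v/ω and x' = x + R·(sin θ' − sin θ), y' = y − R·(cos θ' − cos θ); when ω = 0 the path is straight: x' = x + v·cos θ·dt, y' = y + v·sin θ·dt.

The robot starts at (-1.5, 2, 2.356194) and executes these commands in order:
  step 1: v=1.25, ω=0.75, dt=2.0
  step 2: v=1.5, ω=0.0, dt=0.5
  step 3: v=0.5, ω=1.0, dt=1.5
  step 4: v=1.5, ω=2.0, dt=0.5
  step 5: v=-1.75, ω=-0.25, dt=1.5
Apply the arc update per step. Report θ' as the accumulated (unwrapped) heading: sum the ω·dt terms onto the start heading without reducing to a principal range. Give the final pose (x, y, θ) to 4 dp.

step 1: θ'=3.8562 (R=1.6667) → pose (-3.7707, 2.0804, 3.8562)
step 2: θ'=3.8562 (straight) → pose (-4.3372, 1.5889, 3.8562)
step 3: θ'=5.3562 (R=0.5000) → pose (-4.4095, 0.9111, 5.3562)
step 4: θ'=6.3562 (R=0.7500) → pose (-3.7549, 0.6133, 6.3562)
step 5: θ'=5.9812 (R=7.0000) → pose (-6.3475, 0.9114, 5.9812)

(-6.3475, 0.9114, 5.9812)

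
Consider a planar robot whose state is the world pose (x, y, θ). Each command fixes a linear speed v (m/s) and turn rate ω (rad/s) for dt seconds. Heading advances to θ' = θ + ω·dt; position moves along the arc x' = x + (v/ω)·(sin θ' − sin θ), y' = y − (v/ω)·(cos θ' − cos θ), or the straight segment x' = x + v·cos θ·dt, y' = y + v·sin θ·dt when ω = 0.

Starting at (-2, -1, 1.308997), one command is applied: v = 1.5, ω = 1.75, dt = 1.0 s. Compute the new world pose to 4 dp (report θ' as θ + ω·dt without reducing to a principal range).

θ' = 1.3090 + 1.75·1.0 = 3.0590
R = v/ω = 1.5/1.75 = 0.8571
x' = -2 + 0.8571·(sin 3.0590 − sin 1.3090) = -2.7572
y' = -1 − 0.8571·(cos 3.0590 − cos 1.3090) = 0.0761

(-2.7572, 0.0761, 3.0590)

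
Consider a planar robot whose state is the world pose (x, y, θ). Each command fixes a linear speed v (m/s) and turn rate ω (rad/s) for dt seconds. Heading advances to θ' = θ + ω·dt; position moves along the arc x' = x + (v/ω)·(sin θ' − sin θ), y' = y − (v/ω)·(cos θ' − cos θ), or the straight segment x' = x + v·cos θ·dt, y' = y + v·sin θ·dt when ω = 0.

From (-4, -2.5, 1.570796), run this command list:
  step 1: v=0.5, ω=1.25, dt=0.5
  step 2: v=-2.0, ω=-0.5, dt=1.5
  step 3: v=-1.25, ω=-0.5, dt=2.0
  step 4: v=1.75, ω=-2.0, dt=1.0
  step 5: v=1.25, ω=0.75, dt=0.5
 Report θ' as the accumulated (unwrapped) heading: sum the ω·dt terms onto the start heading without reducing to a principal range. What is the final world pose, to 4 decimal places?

step 1: θ'=2.1958 (R=0.4000) → pose (-4.0756, -2.2660, 2.1958)
step 2: θ'=1.4458 (R=4.0000) → pose (-3.3507, -5.1050, 1.4458)
step 3: θ'=0.4458 (R=2.5000) → pose (-4.7532, -7.0490, 0.4458)
step 4: θ'=-1.5542 (R=-0.8750) → pose (-3.5011, -7.8240, -1.5542)
step 5: θ'=-1.1792 (R=1.6667) → pose (-3.3751, -8.4324, -1.1792)

(-3.3751, -8.4324, -1.1792)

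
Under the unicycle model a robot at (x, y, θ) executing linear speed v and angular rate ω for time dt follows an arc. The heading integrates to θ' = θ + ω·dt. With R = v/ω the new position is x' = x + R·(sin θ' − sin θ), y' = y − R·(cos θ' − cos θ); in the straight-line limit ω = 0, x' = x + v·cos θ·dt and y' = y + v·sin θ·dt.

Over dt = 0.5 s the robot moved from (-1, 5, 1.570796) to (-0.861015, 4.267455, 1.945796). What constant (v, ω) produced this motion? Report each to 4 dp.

v = -1.5000, ω = 0.7500

Δθ = 1.945796 − 1.570796 = 0.375000
ω = Δθ/dt = 0.375000/0.5 = 0.7500
R = −Δy/(cos θ' − cos θ) = -2.0000
v = R·ω = -2.0000·0.7500 = -1.5000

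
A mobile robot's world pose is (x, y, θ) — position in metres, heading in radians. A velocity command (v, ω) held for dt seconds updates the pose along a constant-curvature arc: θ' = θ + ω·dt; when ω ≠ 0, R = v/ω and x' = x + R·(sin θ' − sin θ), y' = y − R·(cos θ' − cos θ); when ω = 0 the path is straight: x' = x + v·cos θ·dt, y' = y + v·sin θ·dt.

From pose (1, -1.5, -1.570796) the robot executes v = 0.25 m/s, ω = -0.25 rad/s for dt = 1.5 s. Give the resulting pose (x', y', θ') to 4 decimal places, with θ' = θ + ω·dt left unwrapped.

(0.9305, -1.8663, -1.9458)

θ' = -1.5708 + -0.25·1.5 = -1.9458
R = v/ω = 0.25/-0.25 = -1.0000
x' = 1 + -1.0000·(sin -1.9458 − sin -1.5708) = 0.9305
y' = -1.5 − -1.0000·(cos -1.9458 − cos -1.5708) = -1.8663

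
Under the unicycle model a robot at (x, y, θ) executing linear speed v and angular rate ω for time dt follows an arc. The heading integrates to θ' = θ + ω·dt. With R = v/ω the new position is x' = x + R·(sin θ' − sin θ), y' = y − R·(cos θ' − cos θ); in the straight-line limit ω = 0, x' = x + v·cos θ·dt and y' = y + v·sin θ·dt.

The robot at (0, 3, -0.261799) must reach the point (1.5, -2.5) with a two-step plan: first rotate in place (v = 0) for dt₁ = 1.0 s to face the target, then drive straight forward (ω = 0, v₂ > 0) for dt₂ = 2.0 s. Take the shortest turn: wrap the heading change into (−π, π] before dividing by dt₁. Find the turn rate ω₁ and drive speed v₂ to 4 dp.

heading to target = atan2(-2.5−3, 1.5−0) = -1.3045
Δθ = wrap(-1.3045 − -0.2618) = -1.0427; ω₁ = Δθ/dt₁ = -1.0427
distance = √((1.5−0)² + (-2.5−3)²) = 5.7009; v₂ = distance/dt₂ = 2.8504

ω₁ = -1.0427, v₂ = 2.8504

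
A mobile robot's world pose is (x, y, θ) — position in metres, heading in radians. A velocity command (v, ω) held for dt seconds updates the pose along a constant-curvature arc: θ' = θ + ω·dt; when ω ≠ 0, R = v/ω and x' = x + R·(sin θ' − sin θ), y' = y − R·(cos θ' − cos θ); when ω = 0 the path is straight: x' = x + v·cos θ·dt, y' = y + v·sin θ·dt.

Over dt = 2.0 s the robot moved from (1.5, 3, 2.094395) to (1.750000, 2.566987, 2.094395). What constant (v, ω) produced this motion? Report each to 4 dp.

Δθ = 2.094395 − 2.094395 = 0.000000
ω = Δθ/dt = 0.000000/2.0 = 0.0000
ω = 0 → v = (Δx·cos θ + Δy·sin θ)/dt = -0.2500

v = -0.2500, ω = 0.0000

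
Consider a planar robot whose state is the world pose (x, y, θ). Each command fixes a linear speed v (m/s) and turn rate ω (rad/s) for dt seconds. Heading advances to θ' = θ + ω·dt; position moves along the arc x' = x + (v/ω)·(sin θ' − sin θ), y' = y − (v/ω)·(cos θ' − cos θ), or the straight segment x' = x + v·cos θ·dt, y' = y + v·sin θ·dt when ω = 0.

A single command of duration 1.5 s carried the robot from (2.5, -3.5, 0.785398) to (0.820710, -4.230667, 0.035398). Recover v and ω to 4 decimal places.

v = -1.2500, ω = -0.5000

Δθ = 0.035398 − 0.785398 = -0.750000
ω = Δθ/dt = -0.750000/1.5 = -0.5000
R = Δx/(sin θ' − sin θ) = 2.5000
v = R·ω = 2.5000·-0.5000 = -1.2500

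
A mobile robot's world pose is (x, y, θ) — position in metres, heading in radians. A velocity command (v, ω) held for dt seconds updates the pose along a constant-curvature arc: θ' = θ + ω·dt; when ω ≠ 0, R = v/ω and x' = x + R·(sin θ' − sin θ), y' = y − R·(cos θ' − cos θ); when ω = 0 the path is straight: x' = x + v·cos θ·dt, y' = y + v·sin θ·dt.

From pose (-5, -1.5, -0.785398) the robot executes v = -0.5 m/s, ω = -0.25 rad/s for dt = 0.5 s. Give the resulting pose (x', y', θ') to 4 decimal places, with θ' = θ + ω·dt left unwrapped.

(-5.1653, -1.3126, -0.9104)

θ' = -0.7854 + -0.25·0.5 = -0.9104
R = v/ω = -0.5/-0.25 = 2.0000
x' = -5 + 2.0000·(sin -0.9104 − sin -0.7854) = -5.1653
y' = -1.5 − 2.0000·(cos -0.9104 − cos -0.7854) = -1.3126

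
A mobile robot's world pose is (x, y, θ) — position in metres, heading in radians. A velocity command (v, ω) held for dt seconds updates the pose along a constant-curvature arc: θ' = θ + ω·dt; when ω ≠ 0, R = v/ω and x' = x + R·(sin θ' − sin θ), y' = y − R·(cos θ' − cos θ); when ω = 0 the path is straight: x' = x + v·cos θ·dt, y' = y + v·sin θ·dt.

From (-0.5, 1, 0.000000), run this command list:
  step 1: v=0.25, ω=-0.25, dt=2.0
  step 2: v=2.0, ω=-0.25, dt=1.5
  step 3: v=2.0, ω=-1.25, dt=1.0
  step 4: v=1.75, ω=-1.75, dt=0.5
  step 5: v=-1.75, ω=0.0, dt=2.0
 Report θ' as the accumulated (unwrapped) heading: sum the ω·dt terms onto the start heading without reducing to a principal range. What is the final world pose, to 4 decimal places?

step 1: θ'=-0.5000 (R=-1.0000) → pose (-0.0206, 0.8776, -0.5000)
step 2: θ'=-0.8750 (R=-8.0000) → pose (2.2844, -1.0151, -0.8750)
step 3: θ'=-2.1250 (R=-1.6000) → pose (2.4168, -2.8827, -2.1250)
step 4: θ'=-3.0000 (R=-1.0000) → pose (1.7076, -3.3465, -3.0000)
step 5: θ'=-3.0000 (straight) → pose (5.1726, -2.8525, -3.0000)

(5.1726, -2.8525, -3.0000)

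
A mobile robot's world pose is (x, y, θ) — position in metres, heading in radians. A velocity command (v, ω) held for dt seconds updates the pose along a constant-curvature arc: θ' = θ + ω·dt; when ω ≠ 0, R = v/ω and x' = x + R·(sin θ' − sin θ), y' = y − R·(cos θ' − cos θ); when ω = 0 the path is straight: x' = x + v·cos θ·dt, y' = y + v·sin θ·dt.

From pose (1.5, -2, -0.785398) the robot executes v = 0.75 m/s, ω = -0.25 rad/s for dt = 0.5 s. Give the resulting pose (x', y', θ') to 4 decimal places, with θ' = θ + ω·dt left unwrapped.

θ' = -0.7854 + -0.25·0.5 = -0.9104
R = v/ω = 0.75/-0.25 = -3.0000
x' = 1.5 + -3.0000·(sin -0.9104 − sin -0.7854) = 1.7479
y' = -2 − -3.0000·(cos -0.9104 − cos -0.7854) = -2.2810

(1.7479, -2.2810, -0.9104)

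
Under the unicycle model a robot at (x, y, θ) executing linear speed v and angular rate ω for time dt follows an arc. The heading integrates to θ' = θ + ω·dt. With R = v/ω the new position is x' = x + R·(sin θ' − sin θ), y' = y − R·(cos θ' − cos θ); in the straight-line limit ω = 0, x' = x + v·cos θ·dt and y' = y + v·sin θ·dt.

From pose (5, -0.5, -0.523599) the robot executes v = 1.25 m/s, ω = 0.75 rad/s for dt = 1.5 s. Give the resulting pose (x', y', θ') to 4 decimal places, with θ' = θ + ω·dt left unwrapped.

θ' = -0.5236 + 0.75·1.5 = 0.6014
R = v/ω = 1.25/0.75 = 1.6667
x' = 5 + 1.6667·(sin 0.6014 − sin -0.5236) = 6.7763
y' = -0.5 − 1.6667·(cos 0.6014 − cos -0.5236) = -0.4309

(6.7763, -0.4309, 0.6014)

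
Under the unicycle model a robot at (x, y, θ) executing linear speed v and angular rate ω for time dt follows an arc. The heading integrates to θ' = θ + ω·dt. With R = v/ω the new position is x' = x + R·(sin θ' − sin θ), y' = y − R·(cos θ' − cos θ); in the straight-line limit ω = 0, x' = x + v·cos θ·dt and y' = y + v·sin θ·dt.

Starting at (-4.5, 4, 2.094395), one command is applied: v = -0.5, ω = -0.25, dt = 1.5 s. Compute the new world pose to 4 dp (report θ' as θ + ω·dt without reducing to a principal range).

(-4.2541, 3.2961, 1.7194)

θ' = 2.0944 + -0.25·1.5 = 1.7194
R = v/ω = -0.5/-0.25 = 2.0000
x' = -4.5 + 2.0000·(sin 1.7194 − sin 2.0944) = -4.2541
y' = 4 − 2.0000·(cos 1.7194 − cos 2.0944) = 3.2961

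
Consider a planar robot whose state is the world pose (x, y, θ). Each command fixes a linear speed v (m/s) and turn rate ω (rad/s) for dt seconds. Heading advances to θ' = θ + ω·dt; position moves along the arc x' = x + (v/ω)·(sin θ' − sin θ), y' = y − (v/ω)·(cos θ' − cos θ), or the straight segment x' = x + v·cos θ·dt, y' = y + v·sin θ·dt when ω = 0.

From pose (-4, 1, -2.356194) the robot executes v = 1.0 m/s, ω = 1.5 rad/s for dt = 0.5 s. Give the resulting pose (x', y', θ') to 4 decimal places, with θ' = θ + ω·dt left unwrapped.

θ' = -2.3562 + 1.5·0.5 = -1.6062
R = v/ω = 1.0/1.5 = 0.6667
x' = -4 + 0.6667·(sin -1.6062 − sin -2.3562) = -4.1948
y' = 1 − 0.6667·(cos -1.6062 − cos -2.3562) = 0.5522

(-4.1948, 0.5522, -1.6062)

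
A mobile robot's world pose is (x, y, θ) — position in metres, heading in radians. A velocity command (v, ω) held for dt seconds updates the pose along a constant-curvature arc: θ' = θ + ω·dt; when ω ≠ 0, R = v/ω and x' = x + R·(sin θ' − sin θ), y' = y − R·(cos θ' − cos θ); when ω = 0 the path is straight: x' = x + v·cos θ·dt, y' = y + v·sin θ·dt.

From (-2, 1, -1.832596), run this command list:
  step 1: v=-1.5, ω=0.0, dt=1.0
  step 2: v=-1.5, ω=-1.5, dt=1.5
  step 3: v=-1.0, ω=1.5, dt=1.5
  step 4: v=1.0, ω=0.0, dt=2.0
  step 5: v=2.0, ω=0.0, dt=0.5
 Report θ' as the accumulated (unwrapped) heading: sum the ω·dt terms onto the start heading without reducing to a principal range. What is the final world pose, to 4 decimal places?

step 1: θ'=-1.8326 (straight) → pose (-1.6118, 2.4489, -1.8326)
step 2: θ'=-4.0826 (R=1.0000) → pose (0.1623, 2.7790, -4.0826)
step 3: θ'=-1.8326 (R=-0.6667) → pose (1.3450, 2.9992, -1.8326)
step 4: θ'=-1.8326 (straight) → pose (0.8274, 1.0673, -1.8326)
step 5: θ'=-1.8326 (straight) → pose (0.5686, 0.1014, -1.8326)

(0.5686, 0.1014, -1.8326)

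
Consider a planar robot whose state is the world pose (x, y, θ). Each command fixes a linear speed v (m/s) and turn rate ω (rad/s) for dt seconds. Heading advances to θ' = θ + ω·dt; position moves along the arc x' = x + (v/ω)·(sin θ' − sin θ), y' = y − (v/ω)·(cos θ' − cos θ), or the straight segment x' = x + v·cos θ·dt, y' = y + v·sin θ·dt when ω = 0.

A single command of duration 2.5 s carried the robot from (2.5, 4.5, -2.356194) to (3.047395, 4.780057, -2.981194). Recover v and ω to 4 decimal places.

Δθ = -2.981194 − -2.356194 = -0.625000
ω = Δθ/dt = -0.625000/2.5 = -0.2500
R = Δx/(sin θ' − sin θ) = 1.0000
v = R·ω = 1.0000·-0.2500 = -0.2500

v = -0.2500, ω = -0.2500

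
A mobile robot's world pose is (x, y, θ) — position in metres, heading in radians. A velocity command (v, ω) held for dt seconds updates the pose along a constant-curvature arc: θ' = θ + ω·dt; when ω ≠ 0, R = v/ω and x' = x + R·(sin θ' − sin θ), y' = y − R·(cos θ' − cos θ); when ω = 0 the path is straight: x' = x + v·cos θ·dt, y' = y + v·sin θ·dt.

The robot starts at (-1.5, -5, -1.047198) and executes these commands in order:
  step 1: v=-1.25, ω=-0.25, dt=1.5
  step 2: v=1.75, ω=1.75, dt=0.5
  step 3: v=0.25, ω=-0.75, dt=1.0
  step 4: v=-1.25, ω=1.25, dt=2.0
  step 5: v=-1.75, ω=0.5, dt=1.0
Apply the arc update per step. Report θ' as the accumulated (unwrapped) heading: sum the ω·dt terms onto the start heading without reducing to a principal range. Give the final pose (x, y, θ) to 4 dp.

(-3.5983, -5.7710, 1.7028)

step 1: θ'=-1.4222 (R=5.0000) → pose (-2.1148, -3.2403, -1.4222)
step 2: θ'=-0.5472 (R=1.0000) → pose (-1.6461, -3.9462, -0.5472)
step 3: θ'=-1.2972 (R=-0.3333) → pose (-1.4986, -4.1408, -1.2972)
step 4: θ'=1.2028 (R=-1.0000) → pose (-3.3944, -4.0512, 1.2028)
step 5: θ'=1.7028 (R=-3.5000) → pose (-3.5983, -5.7710, 1.7028)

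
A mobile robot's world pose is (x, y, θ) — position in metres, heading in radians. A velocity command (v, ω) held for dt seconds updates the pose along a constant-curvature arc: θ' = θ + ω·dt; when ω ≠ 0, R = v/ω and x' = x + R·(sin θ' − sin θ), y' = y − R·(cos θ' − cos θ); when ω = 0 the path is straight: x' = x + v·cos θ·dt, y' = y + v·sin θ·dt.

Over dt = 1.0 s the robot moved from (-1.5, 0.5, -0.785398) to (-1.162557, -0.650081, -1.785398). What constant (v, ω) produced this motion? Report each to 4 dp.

v = 1.2500, ω = -1.0000

Δθ = -1.785398 − -0.785398 = -1.000000
ω = Δθ/dt = -1.000000/1.0 = -1.0000
R = −Δy/(cos θ' − cos θ) = -1.2500
v = R·ω = -1.2500·-1.0000 = 1.2500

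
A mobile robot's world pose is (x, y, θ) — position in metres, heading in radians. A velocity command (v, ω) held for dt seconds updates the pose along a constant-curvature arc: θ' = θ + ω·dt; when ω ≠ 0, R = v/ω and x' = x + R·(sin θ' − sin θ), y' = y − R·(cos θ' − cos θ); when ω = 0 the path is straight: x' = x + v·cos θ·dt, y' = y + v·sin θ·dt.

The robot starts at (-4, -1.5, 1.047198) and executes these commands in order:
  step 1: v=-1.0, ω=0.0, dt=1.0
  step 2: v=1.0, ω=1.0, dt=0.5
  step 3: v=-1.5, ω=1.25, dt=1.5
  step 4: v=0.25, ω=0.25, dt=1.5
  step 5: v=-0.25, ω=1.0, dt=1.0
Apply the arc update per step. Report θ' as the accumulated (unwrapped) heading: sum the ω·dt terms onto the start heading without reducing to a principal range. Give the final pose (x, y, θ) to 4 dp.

step 1: θ'=1.0472 (straight) → pose (-4.5000, -2.3660, 1.0472)
step 2: θ'=1.5472 (R=1.0000) → pose (-4.3663, -1.8896, 1.5472)
step 3: θ'=3.4222 (R=-1.2000) → pose (-2.8343, -3.0710, 3.4222)
step 4: θ'=3.7972 (R=1.0000) → pose (-3.1670, -3.2392, 3.7972)
step 5: θ'=4.7972 (R=-0.2500) → pose (-3.0703, -3.0199, 4.7972)

(-3.0703, -3.0199, 4.7972)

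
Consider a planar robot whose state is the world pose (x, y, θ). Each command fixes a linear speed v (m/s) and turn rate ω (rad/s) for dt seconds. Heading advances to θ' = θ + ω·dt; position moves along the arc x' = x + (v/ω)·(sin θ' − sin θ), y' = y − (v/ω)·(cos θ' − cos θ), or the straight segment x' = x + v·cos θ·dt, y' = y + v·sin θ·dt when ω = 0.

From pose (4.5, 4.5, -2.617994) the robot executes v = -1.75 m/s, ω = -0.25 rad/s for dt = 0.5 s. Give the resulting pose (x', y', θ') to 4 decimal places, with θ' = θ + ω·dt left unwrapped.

θ' = -2.6180 + -0.25·0.5 = -2.7430
R = v/ω = -1.75/-0.25 = 7.0000
x' = 4.5 + 7.0000·(sin -2.7430 − sin -2.6180) = 5.2831
y' = 4.5 − 7.0000·(cos -2.7430 − cos -2.6180) = 4.8891

(5.2831, 4.8891, -2.7430)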